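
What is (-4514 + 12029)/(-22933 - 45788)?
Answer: -2505/22907 ≈ -0.10936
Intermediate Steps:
(-4514 + 12029)/(-22933 - 45788) = 7515/(-68721) = 7515*(-1/68721) = -2505/22907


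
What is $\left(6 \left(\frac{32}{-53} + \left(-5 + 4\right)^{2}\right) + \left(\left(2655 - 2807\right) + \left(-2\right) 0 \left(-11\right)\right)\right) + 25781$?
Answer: $\frac{1358463}{53} \approx 25631.0$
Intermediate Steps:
$\left(6 \left(\frac{32}{-53} + \left(-5 + 4\right)^{2}\right) + \left(\left(2655 - 2807\right) + \left(-2\right) 0 \left(-11\right)\right)\right) + 25781 = \left(6 \left(32 \left(- \frac{1}{53}\right) + \left(-1\right)^{2}\right) + \left(-152 + 0 \left(-11\right)\right)\right) + 25781 = \left(6 \left(- \frac{32}{53} + 1\right) + \left(-152 + 0\right)\right) + 25781 = \left(6 \cdot \frac{21}{53} - 152\right) + 25781 = \left(\frac{126}{53} - 152\right) + 25781 = - \frac{7930}{53} + 25781 = \frac{1358463}{53}$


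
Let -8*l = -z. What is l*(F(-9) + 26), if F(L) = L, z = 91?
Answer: 1547/8 ≈ 193.38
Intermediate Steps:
l = 91/8 (l = -(-1)*91/8 = -⅛*(-91) = 91/8 ≈ 11.375)
l*(F(-9) + 26) = 91*(-9 + 26)/8 = (91/8)*17 = 1547/8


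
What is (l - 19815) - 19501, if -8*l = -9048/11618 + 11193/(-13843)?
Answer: -25292322857267/643311896 ≈ -39316.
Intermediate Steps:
l = 127645869/643311896 (l = -(-9048/11618 + 11193/(-13843))/8 = -(-9048*1/11618 + 11193*(-1/13843))/8 = -(-4524/5809 - 11193/13843)/8 = -⅛*(-127645869/80413987) = 127645869/643311896 ≈ 0.19842)
(l - 19815) - 19501 = (127645869/643311896 - 19815) - 19501 = -12747097573371/643311896 - 19501 = -25292322857267/643311896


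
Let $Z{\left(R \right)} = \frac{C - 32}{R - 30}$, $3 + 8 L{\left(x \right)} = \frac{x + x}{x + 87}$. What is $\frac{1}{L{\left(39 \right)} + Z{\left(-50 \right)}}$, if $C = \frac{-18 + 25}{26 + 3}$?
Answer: $\frac{48720}{4841} \approx 10.064$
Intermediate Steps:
$C = \frac{7}{29} \approx 0.24138$
$L{\left(x \right)} = - \frac{3}{8} + \frac{x}{4 \left(87 + x\right)}$ ($L{\left(x \right)} = - \frac{3}{8} + \frac{\left(x + x\right) \frac{1}{x + 87}}{8} = - \frac{3}{8} + \frac{2 x \frac{1}{87 + x}}{8} = - \frac{3}{8} + \frac{x}{4 \left(87 + x\right)}$)
$Z{\left(R \right)} = - \frac{921}{29 \left(-30 + R\right)}$ ($Z{\left(R \right)} = \frac{\frac{7}{29} - 32}{R - 30} = - \frac{921}{29 \left(-30 + R\right)}$)
$\frac{1}{L{\left(39 \right)} + Z{\left(-50 \right)}} = \frac{1}{\frac{-261 - 39}{8 \left(87 + 39\right)} - \frac{921}{-870 + 29 \left(-50\right)}} = \frac{1}{\frac{-261 - 39}{8 \cdot 126} - \frac{921}{-870 - 1450}} = \frac{1}{\frac{1}{8} \cdot \frac{1}{126} \left(-300\right) - \frac{921}{-2320}} = \frac{1}{- \frac{25}{84} - - \frac{921}{2320}} = \frac{1}{- \frac{25}{84} + \frac{921}{2320}} = \frac{1}{\frac{4841}{48720}} = \frac{48720}{4841}$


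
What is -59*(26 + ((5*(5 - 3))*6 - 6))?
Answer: -4720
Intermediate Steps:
-59*(26 + ((5*(5 - 3))*6 - 6)) = -59*(26 + ((5*2)*6 - 6)) = -59*(26 + (10*6 - 6)) = -59*(26 + (60 - 6)) = -59*(26 + 54) = -59*80 = -4720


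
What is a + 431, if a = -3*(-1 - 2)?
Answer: 440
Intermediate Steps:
a = 9 (a = -3*(-3) = 9)
a + 431 = 9 + 431 = 440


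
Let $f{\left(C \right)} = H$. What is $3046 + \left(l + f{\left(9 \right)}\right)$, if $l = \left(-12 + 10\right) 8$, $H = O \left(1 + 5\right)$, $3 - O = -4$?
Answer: $3072$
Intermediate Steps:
$O = 7$ ($O = 3 - -4 = 3 + 4 = 7$)
$H = 42$ ($H = 7 \left(1 + 5\right) = 7 \cdot 6 = 42$)
$f{\left(C \right)} = 42$
$l = -16$ ($l = \left(-2\right) 8 = -16$)
$3046 + \left(l + f{\left(9 \right)}\right) = 3046 + \left(-16 + 42\right) = 3046 + 26 = 3072$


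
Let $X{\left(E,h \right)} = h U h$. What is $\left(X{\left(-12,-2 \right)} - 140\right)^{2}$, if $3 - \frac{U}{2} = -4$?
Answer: $7056$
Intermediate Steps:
$U = 14$ ($U = 6 - -8 = 6 + 8 = 14$)
$X{\left(E,h \right)} = 14 h^{2}$ ($X{\left(E,h \right)} = h 14 h = 14 h h = 14 h^{2}$)
$\left(X{\left(-12,-2 \right)} - 140\right)^{2} = \left(14 \left(-2\right)^{2} - 140\right)^{2} = \left(14 \cdot 4 - 140\right)^{2} = \left(56 - 140\right)^{2} = \left(-84\right)^{2} = 7056$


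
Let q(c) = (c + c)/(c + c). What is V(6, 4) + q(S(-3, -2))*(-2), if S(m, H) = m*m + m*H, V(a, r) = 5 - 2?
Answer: 1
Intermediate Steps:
V(a, r) = 3
S(m, H) = m² + H*m
q(c) = 1 (q(c) = (2*c)/((2*c)) = (2*c)*(1/(2*c)) = 1)
V(6, 4) + q(S(-3, -2))*(-2) = 3 + 1*(-2) = 3 - 2 = 1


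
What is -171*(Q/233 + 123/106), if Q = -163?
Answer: -1946151/24698 ≈ -78.798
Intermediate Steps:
-171*(Q/233 + 123/106) = -171*(-163/233 + 123/106) = -171*11381/24698 = -1946151/24698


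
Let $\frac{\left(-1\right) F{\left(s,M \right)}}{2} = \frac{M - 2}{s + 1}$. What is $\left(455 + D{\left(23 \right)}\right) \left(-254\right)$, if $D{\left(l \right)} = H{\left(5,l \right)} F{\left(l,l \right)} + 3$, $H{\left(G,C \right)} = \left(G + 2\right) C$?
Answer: $- \frac{89535}{2} \approx -44768.0$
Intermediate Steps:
$F{\left(s,M \right)} = - \frac{2 \left(-2 + M\right)}{1 + s}$ ($F{\left(s,M \right)} = - 2 \frac{M - 2}{s + 1} = - 2 \frac{-2 + M}{1 + s} = - \frac{2 \left(-2 + M\right)}{1 + s}$)
$H{\left(G,C \right)} = C \left(2 + G\right)$ ($H{\left(G,C \right)} = \left(2 + G\right) C = C \left(2 + G\right)$)
$D{\left(l \right)} = 3 + \frac{14 l \left(2 - l\right)}{1 + l}$ ($D{\left(l \right)} = l \left(2 + 5\right) \frac{2 \left(2 - l\right)}{1 + l} + 3 = l 7 \frac{2 \left(2 - l\right)}{1 + l} + 3 = 7 l \frac{2 \left(2 - l\right)}{1 + l} + 3 = \frac{14 l \left(2 - l\right)}{1 + l} + 3 = 3 + \frac{14 l \left(2 - l\right)}{1 + l}$)
$\left(455 + D{\left(23 \right)}\right) \left(-254\right) = \left(455 + \frac{3 - 14 \cdot 23^{2} + 31 \cdot 23}{1 + 23}\right) \left(-254\right) = \left(455 + \frac{3 - 7406 + 713}{24}\right) \left(-254\right) = \left(455 + \frac{1}{24} \left(-6690\right)\right) \left(-254\right) = \left(455 - \frac{1115}{4}\right) \left(-254\right) = \frac{705}{4} \left(-254\right) = - \frac{89535}{2}$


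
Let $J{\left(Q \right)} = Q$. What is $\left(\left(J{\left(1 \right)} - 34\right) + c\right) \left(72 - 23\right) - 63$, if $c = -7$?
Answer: $-2023$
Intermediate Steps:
$\left(\left(J{\left(1 \right)} - 34\right) + c\right) \left(72 - 23\right) - 63 = \left(\left(1 - 34\right) - 7\right) \left(72 - 23\right) - 63 = \left(-33 - 7\right) \left(72 - 23\right) - 63 = \left(-40\right) 49 - 63 = -1960 - 63 = -2023$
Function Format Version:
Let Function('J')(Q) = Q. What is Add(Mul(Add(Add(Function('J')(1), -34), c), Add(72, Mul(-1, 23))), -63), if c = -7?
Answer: -2023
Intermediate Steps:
Add(Mul(Add(Add(Function('J')(1), -34), c), Add(72, Mul(-1, 23))), -63) = Add(Mul(Add(Add(1, -34), -7), Add(72, Mul(-1, 23))), -63) = Add(Mul(Add(-33, -7), Add(72, -23)), -63) = Add(Mul(-40, 49), -63) = Add(-1960, -63) = -2023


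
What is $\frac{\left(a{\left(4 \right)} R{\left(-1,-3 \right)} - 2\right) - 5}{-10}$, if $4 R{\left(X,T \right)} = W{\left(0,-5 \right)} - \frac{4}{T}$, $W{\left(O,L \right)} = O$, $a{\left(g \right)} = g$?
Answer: $\frac{17}{30} \approx 0.56667$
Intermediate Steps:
$R{\left(X,T \right)} = - \frac{1}{T}$ ($R{\left(X,T \right)} = \frac{0 - \frac{4}{T}}{4} = \frac{\left(-4\right) \frac{1}{T}}{4} = - \frac{1}{T}$)
$\frac{\left(a{\left(4 \right)} R{\left(-1,-3 \right)} - 2\right) - 5}{-10} = \frac{\left(4 \left(- \frac{1}{-3}\right) - 2\right) - 5}{-10} = - \frac{\left(4 \left(\left(-1\right) \left(- \frac{1}{3}\right)\right) - 2\right) - 5}{10} = - \frac{\left(4 \cdot \frac{1}{3} - 2\right) - 5}{10} = - \frac{\left(\frac{4}{3} - 2\right) - 5}{10} = - \frac{- \frac{2}{3} - 5}{10} = \left(- \frac{1}{10}\right) \left(- \frac{17}{3}\right) = \frac{17}{30}$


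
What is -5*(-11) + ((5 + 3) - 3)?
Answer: 60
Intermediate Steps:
-5*(-11) + ((5 + 3) - 3) = 55 + (8 - 3) = 55 + 5 = 60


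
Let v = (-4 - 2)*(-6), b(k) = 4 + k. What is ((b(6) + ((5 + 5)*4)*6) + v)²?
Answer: 81796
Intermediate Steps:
v = 36 (v = -6*(-6) = 36)
((b(6) + ((5 + 5)*4)*6) + v)² = (((4 + 6) + ((5 + 5)*4)*6) + 36)² = ((10 + (10*4)*6) + 36)² = ((10 + 40*6) + 36)² = ((10 + 240) + 36)² = (250 + 36)² = 286² = 81796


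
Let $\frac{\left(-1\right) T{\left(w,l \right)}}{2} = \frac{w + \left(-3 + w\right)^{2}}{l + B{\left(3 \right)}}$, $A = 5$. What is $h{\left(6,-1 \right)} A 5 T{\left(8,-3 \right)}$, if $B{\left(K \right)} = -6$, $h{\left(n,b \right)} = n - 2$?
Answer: $\frac{2200}{3} \approx 733.33$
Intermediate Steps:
$h{\left(n,b \right)} = -2 + n$
$T{\left(w,l \right)} = - \frac{2 \left(w + \left(-3 + w\right)^{2}\right)}{-6 + l}$ ($T{\left(w,l \right)} = - 2 \frac{w + \left(-3 + w\right)^{2}}{l - 6} = - 2 \frac{w + \left(-3 + w\right)^{2}}{-6 + l} = - \frac{2 \left(w + \left(-3 + w\right)^{2}\right)}{-6 + l}$)
$h{\left(6,-1 \right)} A 5 T{\left(8,-3 \right)} = \left(-2 + 6\right) 5 \cdot 5 \frac{2 \left(-9 - 8^{2} + 5 \cdot 8\right)}{-6 - 3} = 4 \cdot 5 \cdot 5 \frac{2 \left(-9 - 64 + 40\right)}{-9} = 20 \cdot 5 \cdot 2 \left(- \frac{1}{9}\right) \left(-9 - 64 + 40\right) = 100 \cdot 2 \left(- \frac{1}{9}\right) \left(-33\right) = 100 \cdot \frac{22}{3} = \frac{2200}{3}$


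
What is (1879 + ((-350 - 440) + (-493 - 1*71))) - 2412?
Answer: -1887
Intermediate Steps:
(1879 + ((-350 - 440) + (-493 - 1*71))) - 2412 = (1879 + (-790 + (-493 - 71))) - 2412 = (1879 + (-790 - 564)) - 2412 = (1879 - 1354) - 2412 = 525 - 2412 = -1887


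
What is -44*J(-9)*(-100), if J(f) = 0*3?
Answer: 0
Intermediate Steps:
J(f) = 0
-44*J(-9)*(-100) = -44*0*(-100) = 0*(-100) = 0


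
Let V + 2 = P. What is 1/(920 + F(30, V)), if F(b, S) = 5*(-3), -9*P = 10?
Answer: 1/905 ≈ 0.0011050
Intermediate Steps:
P = -10/9 (P = -1/9*10 = -10/9 ≈ -1.1111)
V = -28/9 (V = -2 - 10/9 = -28/9 ≈ -3.1111)
F(b, S) = -15
1/(920 + F(30, V)) = 1/(920 - 15) = 1/905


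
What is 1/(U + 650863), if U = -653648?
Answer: -1/2785 ≈ -0.00035907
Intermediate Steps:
1/(U + 650863) = 1/(-653648 + 650863) = 1/(-2785) = -1/2785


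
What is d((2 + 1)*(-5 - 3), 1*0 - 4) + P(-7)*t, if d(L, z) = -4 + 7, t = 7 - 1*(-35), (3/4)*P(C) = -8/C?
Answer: 67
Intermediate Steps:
P(C) = -32/(3*C) (P(C) = 4*(-8/C)/3 = -32/(3*C))
t = 42 (t = 7 + 35 = 42)
d(L, z) = 3
d((2 + 1)*(-5 - 3), 1*0 - 4) + P(-7)*t = 3 - 32/3/(-7)*42 = 3 - 32/3*(-1/7)*42 = 3 + (32/21)*42 = 3 + 64 = 67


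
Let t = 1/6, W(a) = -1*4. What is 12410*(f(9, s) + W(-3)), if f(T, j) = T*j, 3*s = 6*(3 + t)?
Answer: 657730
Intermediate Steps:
W(a) = -4
t = ⅙ ≈ 0.16667
s = 19/3 (s = (6*(3 + ⅙))/3 = (6*(19/6))/3 = (⅓)*19 = 19/3 ≈ 6.3333)
12410*(f(9, s) + W(-3)) = 12410*(9*(19/3) - 4) = 12410*(57 - 4) = 12410*53 = 657730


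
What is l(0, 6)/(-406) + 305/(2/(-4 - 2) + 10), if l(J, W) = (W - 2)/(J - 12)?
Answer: 38431/1218 ≈ 31.553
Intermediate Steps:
l(J, W) = (-2 + W)/(-12 + J)
l(0, 6)/(-406) + 305/(2/(-4 - 2) + 10) = ((-2 + 6)/(-12 + 0))/(-406) + 305/(2/(-4 - 2) + 10) = (4/(-12))*(-1/406) + 305/(2/(-6) + 10) = -1/12*4*(-1/406) + 305/(-⅙*2 + 10) = -⅓*(-1/406) + 305/(-⅓ + 10) = 1/1218 + 305/(29/3) = 1/1218 + 305*(3/29) = 1/1218 + 915/29 = 38431/1218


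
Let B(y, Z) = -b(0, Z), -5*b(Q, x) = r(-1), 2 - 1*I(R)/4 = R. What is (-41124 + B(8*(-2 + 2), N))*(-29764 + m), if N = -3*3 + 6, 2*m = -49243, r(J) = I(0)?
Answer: 11182311426/5 ≈ 2.2365e+9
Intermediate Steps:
I(R) = 8 - 4*R
r(J) = 8 (r(J) = 8 - 4*0 = 8 + 0 = 8)
m = -49243/2 (m = (½)*(-49243) = -49243/2 ≈ -24622.)
b(Q, x) = -8/5 (b(Q, x) = -⅕*8 = -8/5)
N = -3 (N = -9 + 6 = -3)
B(y, Z) = 8/5 (B(y, Z) = -1*(-8/5) = 8/5)
(-41124 + B(8*(-2 + 2), N))*(-29764 + m) = (-41124 + 8/5)*(-29764 - 49243/2) = -205612/5*(-108771/2) = 11182311426/5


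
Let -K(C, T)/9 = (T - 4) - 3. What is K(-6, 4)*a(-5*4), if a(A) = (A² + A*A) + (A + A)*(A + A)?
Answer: 64800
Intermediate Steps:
K(C, T) = 63 - 9*T (K(C, T) = -9*((T - 4) - 3) = -9*((-4 + T) - 3) = -9*(-7 + T) = 63 - 9*T)
a(A) = 6*A² (a(A) = (A² + A²) + (2*A)*(2*A) = 2*A² + 4*A² = 6*A²)
K(-6, 4)*a(-5*4) = (63 - 9*4)*(6*(-5*4)²) = (63 - 36)*(6*(-20)²) = 27*(6*400) = 27*2400 = 64800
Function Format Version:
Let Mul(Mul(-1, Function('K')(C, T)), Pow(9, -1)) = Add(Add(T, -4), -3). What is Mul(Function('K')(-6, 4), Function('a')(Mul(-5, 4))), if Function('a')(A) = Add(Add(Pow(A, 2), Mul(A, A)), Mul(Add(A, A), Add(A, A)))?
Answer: 64800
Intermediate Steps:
Function('K')(C, T) = Add(63, Mul(-9, T)) (Function('K')(C, T) = Mul(-9, Add(Add(T, -4), -3)) = Mul(-9, Add(Add(-4, T), -3)) = Mul(-9, Add(-7, T)) = Add(63, Mul(-9, T)))
Function('a')(A) = Mul(6, Pow(A, 2)) (Function('a')(A) = Add(Add(Pow(A, 2), Pow(A, 2)), Mul(Mul(2, A), Mul(2, A))) = Add(Mul(2, Pow(A, 2)), Mul(4, Pow(A, 2))) = Mul(6, Pow(A, 2)))
Mul(Function('K')(-6, 4), Function('a')(Mul(-5, 4))) = Mul(Add(63, Mul(-9, 4)), Mul(6, Pow(Mul(-5, 4), 2))) = Mul(Add(63, -36), Mul(6, Pow(-20, 2))) = Mul(27, Mul(6, 400)) = Mul(27, 2400) = 64800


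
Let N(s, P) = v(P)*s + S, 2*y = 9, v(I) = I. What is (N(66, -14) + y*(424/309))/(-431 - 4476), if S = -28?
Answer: 97420/505421 ≈ 0.19275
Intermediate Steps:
y = 9/2 (y = (½)*9 = 9/2 ≈ 4.5000)
N(s, P) = -28 + P*s (N(s, P) = P*s - 28 = -28 + P*s)
(N(66, -14) + y*(424/309))/(-431 - 4476) = ((-28 - 14*66) + 9*(424/309)/2)/(-431 - 4476) = ((-28 - 924) + 9*(424*(1/309))/2)/(-4907) = (-952 + (9/2)*(424/309))*(-1/4907) = (-952 + 636/103)*(-1/4907) = -97420/103*(-1/4907) = 97420/505421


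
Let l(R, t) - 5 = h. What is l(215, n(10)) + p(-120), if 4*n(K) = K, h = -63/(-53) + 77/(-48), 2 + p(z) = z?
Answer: -298705/2544 ≈ -117.42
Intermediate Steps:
p(z) = -2 + z
h = -1057/2544 (h = -63*(-1/53) + 77*(-1/48) = 63/53 - 77/48 = -1057/2544 ≈ -0.41549)
n(K) = K/4
l(R, t) = 11663/2544 (l(R, t) = 5 - 1057/2544 = 11663/2544)
l(215, n(10)) + p(-120) = 11663/2544 + (-2 - 120) = 11663/2544 - 122 = -298705/2544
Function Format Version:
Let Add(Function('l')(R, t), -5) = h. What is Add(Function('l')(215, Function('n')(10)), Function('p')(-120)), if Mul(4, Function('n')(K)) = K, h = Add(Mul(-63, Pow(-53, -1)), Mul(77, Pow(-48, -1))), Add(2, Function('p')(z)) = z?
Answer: Rational(-298705, 2544) ≈ -117.42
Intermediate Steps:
Function('p')(z) = Add(-2, z)
h = Rational(-1057, 2544) (h = Add(Mul(-63, Rational(-1, 53)), Mul(77, Rational(-1, 48))) = Add(Rational(63, 53), Rational(-77, 48)) = Rational(-1057, 2544) ≈ -0.41549)
Function('n')(K) = Mul(Rational(1, 4), K)
Function('l')(R, t) = Rational(11663, 2544) (Function('l')(R, t) = Add(5, Rational(-1057, 2544)) = Rational(11663, 2544))
Add(Function('l')(215, Function('n')(10)), Function('p')(-120)) = Add(Rational(11663, 2544), Add(-2, -120)) = Add(Rational(11663, 2544), -122) = Rational(-298705, 2544)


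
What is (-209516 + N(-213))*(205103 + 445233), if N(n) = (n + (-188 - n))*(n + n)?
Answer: -84171687808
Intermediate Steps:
N(n) = -376*n
(-209516 + N(-213))*(205103 + 445233) = (-209516 - 376*(-213))*(205103 + 445233) = (-209516 + 80088)*650336 = -129428*650336 = -84171687808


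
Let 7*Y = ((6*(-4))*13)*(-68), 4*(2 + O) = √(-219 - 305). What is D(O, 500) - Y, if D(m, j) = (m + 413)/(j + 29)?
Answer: -11220387/3703 + I*√131/1058 ≈ -3030.1 + 0.010818*I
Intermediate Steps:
O = -2 + I*√131/2 (O = -2 + √(-219 - 305)/4 = -2 + √(-524)/4 = -2 + (2*I*√131)/4 = -2 + I*√131/2 ≈ -2.0 + 5.7228*I)
D(m, j) = (413 + m)/(29 + j)
Y = 21216/7 (Y = (((6*(-4))*13)*(-68))/7 = (-24*13*(-68))/7 = (-312*(-68))/7 = (⅐)*21216 = 21216/7 ≈ 3030.9)
D(O, 500) - Y = (413 + (-2 + I*√131/2))/(29 + 500) - 1*21216/7 = (411 + I*√131/2)/529 - 21216/7 = (411/529 + I*√131/1058) - 21216/7 = -11220387/3703 + I*√131/1058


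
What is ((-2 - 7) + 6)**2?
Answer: 9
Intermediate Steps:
((-2 - 7) + 6)**2 = (-9 + 6)**2 = (-3)**2 = 9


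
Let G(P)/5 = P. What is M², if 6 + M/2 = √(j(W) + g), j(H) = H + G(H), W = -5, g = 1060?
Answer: 4264 - 48*√1030 ≈ 2723.5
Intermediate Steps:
G(P) = 5*P
j(H) = 6*H (j(H) = H + 5*H = 6*H)
M = -12 + 2*√1030 (M = -12 + 2*√(6*(-5) + 1060) = -12 + 2*√(-30 + 1060) = -12 + 2*√1030 ≈ 52.187)
M² = (-12 + 2*√1030)²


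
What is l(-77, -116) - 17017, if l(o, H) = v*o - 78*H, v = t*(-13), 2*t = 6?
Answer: -4966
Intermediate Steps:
t = 3 (t = (½)*6 = 3)
v = -39 (v = 3*(-13) = -39)
l(o, H) = -78*H - 39*o (l(o, H) = -39*o - 78*H = -78*H - 39*o)
l(-77, -116) - 17017 = (-78*(-116) - 39*(-77)) - 17017 = (9048 + 3003) - 17017 = 12051 - 17017 = -4966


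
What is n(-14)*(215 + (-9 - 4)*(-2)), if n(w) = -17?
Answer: -4097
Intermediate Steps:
n(-14)*(215 + (-9 - 4)*(-2)) = -17*(215 + (-9 - 4)*(-2)) = -17*(215 - 13*(-2)) = -17*(215 + 26) = -17*241 = -4097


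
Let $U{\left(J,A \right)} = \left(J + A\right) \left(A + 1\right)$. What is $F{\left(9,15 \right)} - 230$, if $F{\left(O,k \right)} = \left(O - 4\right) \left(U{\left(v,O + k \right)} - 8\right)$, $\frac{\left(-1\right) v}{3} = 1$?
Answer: $2355$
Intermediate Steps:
$v = -3$ ($v = \left(-3\right) 1 = -3$)
$U{\left(J,A \right)} = \left(1 + A\right) \left(A + J\right)$ ($U{\left(J,A \right)} = \left(A + J\right) \left(1 + A\right) = \left(1 + A\right) \left(A + J\right)$)
$F{\left(O,k \right)} = \left(-4 + O\right) \left(-11 + \left(O + k\right)^{2} - 2 O - 2 k\right)$ ($F{\left(O,k \right)} = \left(O - 4\right) \left(\left(\left(O + k\right) - 3 + \left(O + k\right)^{2} + \left(O + k\right) \left(-3\right)\right) - 8\right) = \left(-4 + O\right) \left(\left(\left(O + k\right) - 3 + \left(O + k\right)^{2} - \left(3 O + 3 k\right)\right) - 8\right) = \left(-4 + O\right) \left(\left(-3 + \left(O + k\right)^{2} - 2 O - 2 k\right) - 8\right) = \left(-4 + O\right) \left(-11 + \left(O + k\right)^{2} - 2 O - 2 k\right)$)
$F{\left(9,15 \right)} - 230 = \left(44 - 4 \left(9 + 15\right)^{2} + 8 \cdot 15 + 9 \left(-3 + \left(9 + 15\right)^{2} - 18 - 30\right)\right) - 230 = \left(44 - 4 \cdot 24^{2} + 120 + 9 \left(-3 + 24^{2} - 18 - 30\right)\right) - 230 = \left(44 - 2304 + 120 + 9 \left(-3 + 576 - 18 - 30\right)\right) - 230 = \left(44 - 2304 + 120 + 9 \cdot 525\right) - 230 = \left(44 - 2304 + 120 + 4725\right) - 230 = 2585 - 230 = 2355$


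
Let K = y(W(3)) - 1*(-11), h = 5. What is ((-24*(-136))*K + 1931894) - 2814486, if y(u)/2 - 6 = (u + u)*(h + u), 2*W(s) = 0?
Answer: -807520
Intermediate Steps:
W(s) = 0 (W(s) = (1/2)*0 = 0)
y(u) = 12 + 4*u*(5 + u) (y(u) = 12 + 2*((u + u)*(5 + u)) = 12 + 2*((2*u)*(5 + u)) = 12 + 2*(2*u*(5 + u)) = 12 + 4*u*(5 + u))
K = 23 (K = (12 + 4*0**2 + 20*0) - 1*(-11) = (12 + 4*0 + 0) + 11 = (12 + 0 + 0) + 11 = 12 + 11 = 23)
((-24*(-136))*K + 1931894) - 2814486 = (-24*(-136)*23 + 1931894) - 2814486 = (3264*23 + 1931894) - 2814486 = (75072 + 1931894) - 2814486 = 2006966 - 2814486 = -807520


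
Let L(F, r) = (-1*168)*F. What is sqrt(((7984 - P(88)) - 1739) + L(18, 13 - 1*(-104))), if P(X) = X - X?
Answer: sqrt(3221) ≈ 56.754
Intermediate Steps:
P(X) = 0
L(F, r) = -168*F
sqrt(((7984 - P(88)) - 1739) + L(18, 13 - 1*(-104))) = sqrt(((7984 - 1*0) - 1739) - 168*18) = sqrt(((7984 + 0) - 1739) - 3024) = sqrt((7984 - 1739) - 3024) = sqrt(6245 - 3024) = sqrt(3221)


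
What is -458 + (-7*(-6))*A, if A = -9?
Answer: -836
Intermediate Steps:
-458 + (-7*(-6))*A = -458 - 7*(-6)*(-9) = -458 + 42*(-9) = -458 - 378 = -836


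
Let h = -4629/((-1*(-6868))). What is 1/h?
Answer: -6868/4629 ≈ -1.4837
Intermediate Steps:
h = -4629/6868 ≈ -0.67400
1/h = 1/(-4629/6868) = -6868/4629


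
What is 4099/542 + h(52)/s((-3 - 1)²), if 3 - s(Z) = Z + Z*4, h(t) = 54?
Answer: 286355/41734 ≈ 6.8614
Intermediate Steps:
s(Z) = 3 - 5*Z (s(Z) = 3 - (Z + Z*4) = 3 - (Z + 4*Z) = 3 - 5*Z)
4099/542 + h(52)/s((-3 - 1)²) = 4099/542 + 54/(3 - 5*(-3 - 1)²) = 4099*(1/542) + 54/(3 - 5*(-4)²) = 4099/542 + 54/(3 - 5*16) = 4099/542 + 54/(3 - 80) = 4099/542 + 54/(-77) = 4099/542 + 54*(-1/77) = 4099/542 - 54/77 = 286355/41734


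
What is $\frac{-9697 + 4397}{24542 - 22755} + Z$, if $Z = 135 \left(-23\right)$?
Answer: $- \frac{5553935}{1787} \approx -3108.0$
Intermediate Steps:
$Z = -3105$
$\frac{-9697 + 4397}{24542 - 22755} + Z = \frac{-9697 + 4397}{24542 - 22755} - 3105 = - \frac{5300}{1787} - 3105 = - \frac{5553935}{1787}$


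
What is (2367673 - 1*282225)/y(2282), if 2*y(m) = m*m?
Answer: 1042724/1301881 ≈ 0.80094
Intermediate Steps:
y(m) = m**2/2 (y(m) = (m*m)/2 = m**2/2)
(2367673 - 1*282225)/y(2282) = (2367673 - 1*282225)/(((1/2)*2282**2)) = (2367673 - 282225)/(((1/2)*5207524)) = 2085448/2603762 = 2085448*(1/2603762) = 1042724/1301881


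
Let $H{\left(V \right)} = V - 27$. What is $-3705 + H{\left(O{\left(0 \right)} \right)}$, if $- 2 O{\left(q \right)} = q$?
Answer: $-3732$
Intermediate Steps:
$O{\left(q \right)} = - \frac{q}{2}$
$H{\left(V \right)} = -27 + V$ ($H{\left(V \right)} = V - 27 = -27 + V$)
$-3705 + H{\left(O{\left(0 \right)} \right)} = -3705 - 27 = -3732$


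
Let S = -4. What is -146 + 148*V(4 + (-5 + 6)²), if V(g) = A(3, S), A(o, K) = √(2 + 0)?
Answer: -146 + 148*√2 ≈ 63.304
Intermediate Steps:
A(o, K) = √2
V(g) = √2
-146 + 148*V(4 + (-5 + 6)²) = -146 + 148*√2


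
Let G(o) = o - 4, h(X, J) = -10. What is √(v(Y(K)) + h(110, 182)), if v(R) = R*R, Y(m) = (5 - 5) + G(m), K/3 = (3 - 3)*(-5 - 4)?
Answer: √6 ≈ 2.4495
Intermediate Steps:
K = 0 (K = 3*((3 - 3)*(-5 - 4)) = 3*(0*(-9)) = 3*0 = 0)
G(o) = -4 + o
Y(m) = -4 + m (Y(m) = (5 - 5) + (-4 + m) = 0 + (-4 + m) = -4 + m)
v(R) = R²
√(v(Y(K)) + h(110, 182)) = √((-4 + 0)² - 10) = √((-4)² - 10) = √(16 - 10) = √6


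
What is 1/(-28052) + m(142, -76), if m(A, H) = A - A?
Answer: -1/28052 ≈ -3.5648e-5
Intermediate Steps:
m(A, H) = 0
1/(-28052) + m(142, -76) = 1/(-28052) + 0 = -1/28052 + 0 = -1/28052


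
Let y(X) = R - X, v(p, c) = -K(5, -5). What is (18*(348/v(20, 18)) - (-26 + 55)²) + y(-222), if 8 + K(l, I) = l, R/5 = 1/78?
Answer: 114587/78 ≈ 1469.1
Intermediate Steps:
R = 5/78 ≈ 0.064103
K(l, I) = -8 + l
v(p, c) = 3 (v(p, c) = -(-8 + 5) = -1*(-3) = 3)
y(X) = 5/78 - X
(18*(348/v(20, 18)) - (-26 + 55)²) + y(-222) = (18*(348/3) - (-26 + 55)²) + (5/78 - 1*(-222)) = (18*(348*(⅓)) - 1*29²) + (5/78 + 222) = (18*116 - 1*841) + 17321/78 = (2088 - 841) + 17321/78 = 1247 + 17321/78 = 114587/78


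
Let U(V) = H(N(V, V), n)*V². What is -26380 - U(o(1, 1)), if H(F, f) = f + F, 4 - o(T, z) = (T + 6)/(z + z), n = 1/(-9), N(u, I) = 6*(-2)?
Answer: -949571/36 ≈ -26377.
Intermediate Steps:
N(u, I) = -12
n = -⅑ ≈ -0.11111
o(T, z) = 4 - (6 + T)/(2*z) (o(T, z) = 4 - (T + 6)/(z + z) = 4 - (6 + T)/(2*z))
H(F, f) = F + f
U(V) = -109*V²/9 (U(V) = (-12 - ⅑)*V² = -109*V²/9)
-26380 - U(o(1, 1)) = -26380 - (-109)*((½)*(-6 - 1*1 + 8*1)/1)²/9 = -26380 - (-109)*((½)*1*(-6 - 1 + 8))²/9 = -26380 - (-109)*((½)*1*1)²/9 = -26380 - (-109)*(½)²/9 = -26380 - (-109)/(9*4) = -26380 - 1*(-109/36) = -26380 + 109/36 = -949571/36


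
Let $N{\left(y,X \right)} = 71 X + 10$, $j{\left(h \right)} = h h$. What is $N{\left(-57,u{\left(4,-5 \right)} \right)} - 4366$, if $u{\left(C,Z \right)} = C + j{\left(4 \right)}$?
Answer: $-2936$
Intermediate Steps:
$j{\left(h \right)} = h^{2}$
$u{\left(C,Z \right)} = 16 + C$ ($u{\left(C,Z \right)} = C + 4^{2} = C + 16 = 16 + C$)
$N{\left(y,X \right)} = 10 + 71 X$
$N{\left(-57,u{\left(4,-5 \right)} \right)} - 4366 = \left(10 + 71 \left(16 + 4\right)\right) - 4366 = \left(10 + 71 \cdot 20\right) - 4366 = \left(10 + 1420\right) - 4366 = 1430 - 4366 = -2936$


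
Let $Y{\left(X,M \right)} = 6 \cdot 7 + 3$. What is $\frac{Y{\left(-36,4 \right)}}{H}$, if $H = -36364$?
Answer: $- \frac{45}{36364} \approx -0.0012375$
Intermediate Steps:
$Y{\left(X,M \right)} = 45$ ($Y{\left(X,M \right)} = 42 + 3 = 45$)
$\frac{Y{\left(-36,4 \right)}}{H} = \frac{45}{-36364} = 45 \left(- \frac{1}{36364}\right) = - \frac{45}{36364}$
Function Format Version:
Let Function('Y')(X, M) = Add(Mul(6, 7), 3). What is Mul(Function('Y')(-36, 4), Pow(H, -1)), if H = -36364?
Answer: Rational(-45, 36364) ≈ -0.0012375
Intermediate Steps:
Function('Y')(X, M) = 45 (Function('Y')(X, M) = Add(42, 3) = 45)
Mul(Function('Y')(-36, 4), Pow(H, -1)) = Mul(45, Pow(-36364, -1)) = Mul(45, Rational(-1, 36364)) = Rational(-45, 36364)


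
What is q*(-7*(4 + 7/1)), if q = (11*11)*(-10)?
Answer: 93170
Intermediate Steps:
q = -1210 (q = 121*(-10) = -1210)
q*(-7*(4 + 7/1)) = -(-8470)*(4 + 7/1) = -(-8470)*(4 + 7*1) = -(-8470)*(4 + 7) = -(-8470)*11 = -1210*(-77) = 93170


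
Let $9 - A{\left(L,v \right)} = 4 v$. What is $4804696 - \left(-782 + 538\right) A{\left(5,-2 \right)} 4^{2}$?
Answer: $4871064$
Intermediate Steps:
$A{\left(L,v \right)} = 9 - 4 v$
$4804696 - \left(-782 + 538\right) A{\left(5,-2 \right)} 4^{2} = 4804696 - \left(-782 + 538\right) \left(9 - -8\right) 4^{2} = 4804696 - - 244 \left(9 + 8\right) 16 = 4804696 - - 244 \cdot 17 \cdot 16 = 4804696 - \left(-244\right) 272 = 4804696 - -66368 = 4804696 + 66368 = 4871064$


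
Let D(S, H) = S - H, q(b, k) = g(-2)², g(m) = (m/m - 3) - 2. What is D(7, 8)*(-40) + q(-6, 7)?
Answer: 56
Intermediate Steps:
g(m) = -4 (g(m) = (1 - 3) - 2 = -2 - 2 = -4)
q(b, k) = 16 (q(b, k) = (-4)² = 16)
D(7, 8)*(-40) + q(-6, 7) = (7 - 1*8)*(-40) + 16 = (7 - 8)*(-40) + 16 = -1*(-40) + 16 = 40 + 16 = 56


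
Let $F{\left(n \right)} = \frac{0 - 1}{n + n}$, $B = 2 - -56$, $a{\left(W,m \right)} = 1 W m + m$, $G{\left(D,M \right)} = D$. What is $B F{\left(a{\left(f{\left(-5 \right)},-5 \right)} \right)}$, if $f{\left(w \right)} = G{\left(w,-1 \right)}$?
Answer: $- \frac{29}{20} \approx -1.45$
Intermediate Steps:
$f{\left(w \right)} = w$
$a{\left(W,m \right)} = m + W m$ ($a{\left(W,m \right)} = W m + m = m + W m$)
$B = 58$ ($B = 2 + 56 = 58$)
$F{\left(n \right)} = - \frac{1}{2 n}$
$B F{\left(a{\left(f{\left(-5 \right)},-5 \right)} \right)} = 58 \left(- \frac{1}{2 \left(- 5 \left(1 - 5\right)\right)}\right) = 58 \left(- \frac{1}{2 \left(\left(-5\right) \left(-4\right)\right)}\right) = 58 \left(- \frac{1}{2 \cdot 20}\right) = 58 \left(\left(- \frac{1}{2}\right) \frac{1}{20}\right) = 58 \left(- \frac{1}{40}\right) = - \frac{29}{20}$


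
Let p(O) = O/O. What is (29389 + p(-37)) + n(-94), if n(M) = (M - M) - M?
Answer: 29484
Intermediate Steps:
p(O) = 1
n(M) = -M (n(M) = 0 - M = -M)
(29389 + p(-37)) + n(-94) = (29389 + 1) - 1*(-94) = 29390 + 94 = 29484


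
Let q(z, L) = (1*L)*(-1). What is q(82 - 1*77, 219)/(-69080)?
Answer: 219/69080 ≈ 0.0031702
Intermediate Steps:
q(z, L) = -L (q(z, L) = L*(-1) = -L)
q(82 - 1*77, 219)/(-69080) = -1*219/(-69080) = -219*(-1/69080) = 219/69080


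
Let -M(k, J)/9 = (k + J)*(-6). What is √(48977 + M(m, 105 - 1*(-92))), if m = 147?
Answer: √67553 ≈ 259.91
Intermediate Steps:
M(k, J) = 54*J + 54*k (M(k, J) = -9*(k + J)*(-6) = -9*(J + k)*(-6) = -9*(-6*J - 6*k) = 54*J + 54*k)
√(48977 + M(m, 105 - 1*(-92))) = √(48977 + (54*(105 - 1*(-92)) + 54*147)) = √(48977 + (54*(105 + 92) + 7938)) = √(48977 + (54*197 + 7938)) = √(48977 + (10638 + 7938)) = √(48977 + 18576) = √67553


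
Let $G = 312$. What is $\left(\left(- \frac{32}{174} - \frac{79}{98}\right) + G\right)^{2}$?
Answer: $\frac{7031359092241}{72692676} \approx 96727.0$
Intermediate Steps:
$\left(\left(- \frac{32}{174} - \frac{79}{98}\right) + G\right)^{2} = \left(\left(- \frac{32}{174} - \frac{79}{98}\right) + 312\right)^{2} = \left(\left(\left(-32\right) \frac{1}{174} - \frac{79}{98}\right) + 312\right)^{2} = \left(\left(- \frac{16}{87} - \frac{79}{98}\right) + 312\right)^{2} = \left(- \frac{8441}{8526} + 312\right)^{2} = \left(\frac{2651671}{8526}\right)^{2} = \frac{7031359092241}{72692676}$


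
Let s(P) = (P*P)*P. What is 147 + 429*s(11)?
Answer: 571146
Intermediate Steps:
s(P) = P³ (s(P) = P²*P = P³)
147 + 429*s(11) = 147 + 429*11³ = 147 + 429*1331 = 147 + 570999 = 571146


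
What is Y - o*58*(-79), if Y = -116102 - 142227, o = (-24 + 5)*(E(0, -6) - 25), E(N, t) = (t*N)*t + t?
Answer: 2440469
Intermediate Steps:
E(N, t) = t + N*t² (E(N, t) = (N*t)*t + t = N*t² + t = t + N*t²)
o = 589 (o = (-24 + 5)*(-6*(1 + 0*(-6)) - 25) = -19*(-6*(1 + 0) - 25) = -19*(-6*1 - 25) = -19*(-6 - 25) = -19*(-31) = 589)
Y = -258329
Y - o*58*(-79) = -258329 - 589*58*(-79) = -258329 - 34162*(-79) = -258329 - 1*(-2698798) = -258329 + 2698798 = 2440469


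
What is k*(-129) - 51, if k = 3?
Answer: -438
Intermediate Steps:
k*(-129) - 51 = 3*(-129) - 51 = -387 - 51 = -438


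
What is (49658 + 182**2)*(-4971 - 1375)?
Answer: -525334572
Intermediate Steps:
(49658 + 182**2)*(-4971 - 1375) = (49658 + 33124)*(-6346) = 82782*(-6346) = -525334572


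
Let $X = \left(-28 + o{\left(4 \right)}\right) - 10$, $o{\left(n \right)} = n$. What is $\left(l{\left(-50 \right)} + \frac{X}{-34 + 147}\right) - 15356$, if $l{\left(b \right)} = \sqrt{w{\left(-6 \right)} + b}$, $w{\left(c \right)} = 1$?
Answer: $- \frac{1735262}{113} + 7 i \approx -15356.0 + 7.0 i$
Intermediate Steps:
$l{\left(b \right)} = \sqrt{1 + b}$
$X = -34$ ($X = \left(-28 + 4\right) - 10 = -24 - 10 = -34$)
$\left(l{\left(-50 \right)} + \frac{X}{-34 + 147}\right) - 15356 = \left(\sqrt{1 - 50} + \frac{1}{-34 + 147} \left(-34\right)\right) - 15356 = \left(\sqrt{-49} + \frac{1}{113} \left(-34\right)\right) - 15356 = \left(7 i + \frac{1}{113} \left(-34\right)\right) - 15356 = \left(7 i - \frac{34}{113}\right) - 15356 = \left(- \frac{34}{113} + 7 i\right) - 15356 = - \frac{1735262}{113} + 7 i$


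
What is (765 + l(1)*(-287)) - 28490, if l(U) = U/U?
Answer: -28012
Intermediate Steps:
l(U) = 1
(765 + l(1)*(-287)) - 28490 = (765 + 1*(-287)) - 28490 = (765 - 287) - 28490 = 478 - 28490 = -28012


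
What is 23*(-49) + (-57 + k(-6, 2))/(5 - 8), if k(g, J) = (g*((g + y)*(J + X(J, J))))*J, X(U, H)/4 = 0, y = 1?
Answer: -1148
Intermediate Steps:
X(U, H) = 0 (X(U, H) = 4*0 = 0)
k(g, J) = g*J**2*(1 + g) (k(g, J) = (g*((g + 1)*(J + 0)))*J = (g*((1 + g)*J))*J = (g*(J*(1 + g)))*J = (J*g*(1 + g))*J = g*J**2*(1 + g))
23*(-49) + (-57 + k(-6, 2))/(5 - 8) = 23*(-49) + (-57 - 6*2**2*(1 - 6))/(5 - 8) = -1127 + (-57 - 6*4*(-5))/(-3) = -1127 + (-57 + 120)*(-1/3) = -1127 + 63*(-1/3) = -1127 - 21 = -1148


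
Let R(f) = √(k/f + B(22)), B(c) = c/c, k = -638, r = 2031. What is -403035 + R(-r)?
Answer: -403035 + √5420739/2031 ≈ -4.0303e+5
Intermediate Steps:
B(c) = 1
R(f) = √(1 - 638/f) (R(f) = √(-638/f + 1) = √(1 - 638/f))
-403035 + R(-r) = -403035 + √((-638 - 1*2031)/((-1*2031))) = -403035 + √((-638 - 2031)/(-2031)) = -403035 + √(-1/2031*(-2669)) = -403035 + √(2669/2031) = -403035 + √5420739/2031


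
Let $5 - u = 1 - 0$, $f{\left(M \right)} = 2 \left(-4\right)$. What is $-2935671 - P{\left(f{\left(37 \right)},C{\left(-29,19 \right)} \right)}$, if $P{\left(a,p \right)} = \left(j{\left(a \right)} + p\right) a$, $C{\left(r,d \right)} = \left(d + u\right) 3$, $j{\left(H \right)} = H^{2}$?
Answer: $-2934607$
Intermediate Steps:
$f{\left(M \right)} = -8$
$u = 4$ ($u = 5 - \left(1 - 0\right) = 5 - \left(1 + 0\right) = 5 - 1 = 4$)
$C{\left(r,d \right)} = 12 + 3 d$ ($C{\left(r,d \right)} = \left(d + 4\right) 3 = \left(4 + d\right) 3 = 12 + 3 d$)
$P{\left(a,p \right)} = a \left(p + a^{2}\right)$ ($P{\left(a,p \right)} = \left(a^{2} + p\right) a = \left(p + a^{2}\right) a = a \left(p + a^{2}\right)$)
$-2935671 - P{\left(f{\left(37 \right)},C{\left(-29,19 \right)} \right)} = -2935671 - - 8 \left(\left(12 + 3 \cdot 19\right) + \left(-8\right)^{2}\right) = -2935671 - - 8 \left(\left(12 + 57\right) + 64\right) = -2935671 - - 8 \left(69 + 64\right) = -2935671 - \left(-8\right) 133 = -2935671 - -1064 = -2935671 + 1064 = -2934607$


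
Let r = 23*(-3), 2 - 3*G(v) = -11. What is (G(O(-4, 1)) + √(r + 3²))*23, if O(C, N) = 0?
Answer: 299/3 + 46*I*√15 ≈ 99.667 + 178.16*I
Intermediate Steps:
G(v) = 13/3 (G(v) = ⅔ - ⅓*(-11) = ⅔ + 11/3 = 13/3)
r = -69
(G(O(-4, 1)) + √(r + 3²))*23 = (13/3 + √(-69 + 3²))*23 = (13/3 + √(-69 + 9))*23 = (13/3 + √(-60))*23 = (13/3 + 2*I*√15)*23 = 299/3 + 46*I*√15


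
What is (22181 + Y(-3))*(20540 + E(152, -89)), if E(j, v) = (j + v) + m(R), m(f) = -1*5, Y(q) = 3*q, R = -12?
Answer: 456698856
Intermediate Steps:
m(f) = -5
E(j, v) = -5 + j + v (E(j, v) = (j + v) - 5 = -5 + j + v)
(22181 + Y(-3))*(20540 + E(152, -89)) = (22181 + 3*(-3))*(20540 + (-5 + 152 - 89)) = (22181 - 9)*(20540 + 58) = 22172*20598 = 456698856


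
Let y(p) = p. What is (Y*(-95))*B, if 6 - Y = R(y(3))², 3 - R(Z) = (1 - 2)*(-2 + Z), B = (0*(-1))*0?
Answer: 0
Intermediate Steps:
B = 0 (B = 0*0 = 0)
R(Z) = 1 + Z (R(Z) = 3 - (1 - 2)*(-2 + Z) = 3 - (-1)*(-2 + Z) = 3 - (2 - Z) = 3 + (-2 + Z) = 1 + Z)
Y = -10 (Y = 6 - (1 + 3)² = 6 - 1*4² = 6 - 1*16 = 6 - 16 = -10)
(Y*(-95))*B = -10*(-95)*0 = 950*0 = 0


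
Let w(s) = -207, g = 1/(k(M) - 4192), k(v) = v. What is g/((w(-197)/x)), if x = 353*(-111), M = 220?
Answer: -13061/274068 ≈ -0.047656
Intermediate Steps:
x = -39183
g = -1/3972 (g = 1/(220 - 4192) = 1/(-3972) = -1/3972 ≈ -0.00025176)
g/((w(-197)/x)) = -1/(3972*((-207/(-39183)))) = -1/(3972*((-207*(-1/39183)))) = -1/(3972*69/13061) = -1/3972*13061/69 = -13061/274068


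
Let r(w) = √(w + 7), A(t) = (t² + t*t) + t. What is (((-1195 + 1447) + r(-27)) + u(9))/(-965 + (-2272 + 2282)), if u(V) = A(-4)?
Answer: -56/191 - 2*I*√5/955 ≈ -0.29319 - 0.0046829*I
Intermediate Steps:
A(t) = t + 2*t² (A(t) = (t² + t²) + t = 2*t² + t = t + 2*t²)
u(V) = 28 (u(V) = -4*(1 + 2*(-4)) = -4*(1 - 8) = -4*(-7) = 28)
r(w) = √(7 + w)
(((-1195 + 1447) + r(-27)) + u(9))/(-965 + (-2272 + 2282)) = (((-1195 + 1447) + √(7 - 27)) + 28)/(-965 + (-2272 + 2282)) = ((252 + √(-20)) + 28)/(-965 + 10) = ((252 + 2*I*√5) + 28)/(-955) = (280 + 2*I*√5)*(-1/955) = -56/191 - 2*I*√5/955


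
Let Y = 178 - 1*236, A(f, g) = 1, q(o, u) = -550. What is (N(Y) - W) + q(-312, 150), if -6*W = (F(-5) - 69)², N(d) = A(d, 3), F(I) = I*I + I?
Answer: -893/6 ≈ -148.83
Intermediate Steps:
Y = -58 (Y = 178 - 236 = -58)
F(I) = I + I² (F(I) = I² + I = I + I²)
N(d) = 1
W = -2401/6 (W = -(-5*(1 - 5) - 69)²/6 = -(-5*(-4) - 69)²/6 = -(20 - 69)²/6 = -⅙*(-49)² = -⅙*2401 = -2401/6 ≈ -400.17)
(N(Y) - W) + q(-312, 150) = (1 - 1*(-2401/6)) - 550 = (1 + 2401/6) - 550 = 2407/6 - 550 = -893/6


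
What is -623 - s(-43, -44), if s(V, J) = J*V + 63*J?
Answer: 257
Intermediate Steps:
s(V, J) = 63*J + J*V
-623 - s(-43, -44) = -623 - (-44)*(63 - 43) = -623 - (-44)*20 = -623 - 1*(-880) = -623 + 880 = 257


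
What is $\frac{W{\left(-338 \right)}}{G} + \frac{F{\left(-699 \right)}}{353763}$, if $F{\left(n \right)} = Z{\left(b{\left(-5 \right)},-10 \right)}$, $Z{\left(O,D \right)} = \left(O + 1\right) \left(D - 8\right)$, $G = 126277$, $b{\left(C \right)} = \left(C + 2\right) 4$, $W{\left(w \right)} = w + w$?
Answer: $- \frac{23793438}{4963570039} \approx -0.0047936$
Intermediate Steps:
$W{\left(w \right)} = 2 w$
$b{\left(C \right)} = 8 + 4 C$ ($b{\left(C \right)} = \left(2 + C\right) 4 = 8 + 4 C$)
$Z{\left(O,D \right)} = \left(1 + O\right) \left(-8 + D\right)$
$F{\left(n \right)} = 198$ ($F{\left(n \right)} = -8 - 10 - 8 \left(8 + 4 \left(-5\right)\right) - 10 \left(8 + 4 \left(-5\right)\right) = -8 - 10 - 8 \left(8 - 20\right) - 10 \left(8 - 20\right) = -8 - 10 - -96 - -120 = -8 - 10 + 96 + 120 = 198$)
$\frac{W{\left(-338 \right)}}{G} + \frac{F{\left(-699 \right)}}{353763} = \frac{2 \left(-338\right)}{126277} + \frac{198}{353763} = \left(-676\right) \frac{1}{126277} + 198 \cdot \frac{1}{353763} = - \frac{676}{126277} + \frac{22}{39307} = - \frac{23793438}{4963570039}$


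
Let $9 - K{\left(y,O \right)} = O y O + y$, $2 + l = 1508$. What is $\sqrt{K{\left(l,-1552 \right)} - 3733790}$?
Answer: $i \sqrt{3631243511} \approx 60260.0 i$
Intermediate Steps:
$l = 1506$ ($l = -2 + 1508 = 1506$)
$K{\left(y,O \right)} = 9 - y - y O^{2}$ ($K{\left(y,O \right)} = 9 - \left(O y O + y\right) = 9 - \left(y O^{2} + y\right) = 9 - \left(y + y O^{2}\right) = 9 - y - y O^{2}$)
$\sqrt{K{\left(l,-1552 \right)} - 3733790} = \sqrt{\left(9 - 1506 - 1506 \left(-1552\right)^{2}\right) - 3733790} = \sqrt{\left(9 - 1506 - 1506 \cdot 2408704\right) - 3733790} = \sqrt{\left(9 - 1506 - 3627508224\right) - 3733790} = \sqrt{-3627509721 - 3733790} = \sqrt{-3631243511} = i \sqrt{3631243511}$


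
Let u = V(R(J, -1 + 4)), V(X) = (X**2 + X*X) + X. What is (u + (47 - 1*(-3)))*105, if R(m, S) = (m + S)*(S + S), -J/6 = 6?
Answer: 8217300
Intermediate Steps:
J = -36 (J = -6*6 = -36)
R(m, S) = 2*S*(S + m) (R(m, S) = (S + m)*(2*S) = 2*S*(S + m))
V(X) = X + 2*X**2 (V(X) = (X**2 + X**2) + X = 2*X**2 + X = X + 2*X**2)
u = 78210 (u = (2*(-1 + 4)*((-1 + 4) - 36))*(1 + 2*(2*(-1 + 4)*((-1 + 4) - 36))) = (2*3*(3 - 36))*(1 + 2*(2*3*(3 - 36))) = (2*3*(-33))*(1 + 2*(2*3*(-33))) = -198*(1 + 2*(-198)) = -198*(1 - 396) = -198*(-395) = 78210)
(u + (47 - 1*(-3)))*105 = (78210 + (47 - 1*(-3)))*105 = (78210 + (47 + 3))*105 = (78210 + 50)*105 = 78260*105 = 8217300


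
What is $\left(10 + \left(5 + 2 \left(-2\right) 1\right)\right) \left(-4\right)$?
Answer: $-44$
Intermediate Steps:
$\left(10 + \left(5 + 2 \left(-2\right) 1\right)\right) \left(-4\right) = \left(10 + \left(5 - 4\right)\right) \left(-4\right) = \left(10 + 1\right) \left(-4\right) = 11 \left(-4\right) = -44$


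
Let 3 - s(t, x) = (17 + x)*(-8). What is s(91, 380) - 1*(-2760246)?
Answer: 2763425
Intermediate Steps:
s(t, x) = 139 + 8*x (s(t, x) = 3 - (17 + x)*(-8) = 3 - (-136 - 8*x) = 3 + (136 + 8*x) = 139 + 8*x)
s(91, 380) - 1*(-2760246) = (139 + 8*380) - 1*(-2760246) = (139 + 3040) + 2760246 = 3179 + 2760246 = 2763425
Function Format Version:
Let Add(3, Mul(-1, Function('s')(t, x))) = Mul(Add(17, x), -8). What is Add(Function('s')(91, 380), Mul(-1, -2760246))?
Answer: 2763425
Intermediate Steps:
Function('s')(t, x) = Add(139, Mul(8, x)) (Function('s')(t, x) = Add(3, Mul(-1, Mul(Add(17, x), -8))) = Add(3, Mul(-1, Add(-136, Mul(-8, x)))) = Add(3, Add(136, Mul(8, x))) = Add(139, Mul(8, x)))
Add(Function('s')(91, 380), Mul(-1, -2760246)) = Add(Add(139, Mul(8, 380)), Mul(-1, -2760246)) = Add(Add(139, 3040), 2760246) = Add(3179, 2760246) = 2763425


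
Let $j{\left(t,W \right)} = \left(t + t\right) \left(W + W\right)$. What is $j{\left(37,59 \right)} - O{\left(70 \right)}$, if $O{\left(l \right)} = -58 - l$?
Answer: $8860$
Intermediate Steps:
$j{\left(t,W \right)} = 4 W t$ ($j{\left(t,W \right)} = 2 t 2 W = 4 W t$)
$j{\left(37,59 \right)} - O{\left(70 \right)} = 4 \cdot 59 \cdot 37 - \left(-58 - 70\right) = 8732 - \left(-58 - 70\right) = 8732 - -128 = 8732 + 128 = 8860$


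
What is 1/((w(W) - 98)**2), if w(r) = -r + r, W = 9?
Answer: 1/9604 ≈ 0.00010412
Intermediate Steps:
w(r) = 0
1/((w(W) - 98)**2) = 1/((0 - 98)**2) = 1/((-98)**2) = 1/9604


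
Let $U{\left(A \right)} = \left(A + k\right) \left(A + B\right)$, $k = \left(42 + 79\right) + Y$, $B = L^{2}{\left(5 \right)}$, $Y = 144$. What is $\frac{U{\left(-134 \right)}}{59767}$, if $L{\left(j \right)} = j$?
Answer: $- \frac{14279}{59767} \approx -0.23891$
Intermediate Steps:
$B = 25$ ($B = 5^{2} = 25$)
$k = 265$ ($k = \left(42 + 79\right) + 144 = 121 + 144 = 265$)
$U{\left(A \right)} = \left(25 + A\right) \left(265 + A\right)$ ($U{\left(A \right)} = \left(A + 265\right) \left(A + 25\right) = \left(265 + A\right) \left(25 + A\right) = \left(25 + A\right) \left(265 + A\right)$)
$\frac{U{\left(-134 \right)}}{59767} = \frac{6625 + \left(-134\right)^{2} + 290 \left(-134\right)}{59767} = \left(6625 + 17956 - 38860\right) \frac{1}{59767} = \left(-14279\right) \frac{1}{59767} = - \frac{14279}{59767}$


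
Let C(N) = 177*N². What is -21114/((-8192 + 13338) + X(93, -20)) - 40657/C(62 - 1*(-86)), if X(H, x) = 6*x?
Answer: -41031744497/9742921104 ≈ -4.2114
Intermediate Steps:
-21114/((-8192 + 13338) + X(93, -20)) - 40657/C(62 - 1*(-86)) = -21114/((-8192 + 13338) + 6*(-20)) - 40657*1/(177*(62 - 1*(-86))²) = -21114/(5146 - 120) - 40657*1/(177*(62 + 86)²) = -21114/5026 - 40657/(177*148²) = -21114*1/5026 - 40657/(177*21904) = -10557/2513 - 40657/3877008 = -41031744497/9742921104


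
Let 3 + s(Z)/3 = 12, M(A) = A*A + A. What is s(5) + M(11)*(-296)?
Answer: -39045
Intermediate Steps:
M(A) = A + A**2 (M(A) = A**2 + A = A + A**2)
s(Z) = 27 (s(Z) = -9 + 3*12 = -9 + 36 = 27)
s(5) + M(11)*(-296) = 27 + (11*(1 + 11))*(-296) = 27 + (11*12)*(-296) = 27 + 132*(-296) = 27 - 39072 = -39045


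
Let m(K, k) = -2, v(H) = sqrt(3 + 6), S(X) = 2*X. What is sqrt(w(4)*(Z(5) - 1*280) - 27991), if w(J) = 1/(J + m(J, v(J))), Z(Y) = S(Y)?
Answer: 7*I*sqrt(574) ≈ 167.71*I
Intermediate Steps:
Z(Y) = 2*Y
v(H) = 3 (v(H) = sqrt(9) = 3)
w(J) = 1/(-2 + J) (w(J) = 1/(J - 2) = 1/(-2 + J))
sqrt(w(4)*(Z(5) - 1*280) - 27991) = sqrt((2*5 - 1*280)/(-2 + 4) - 27991) = sqrt((10 - 280)/2 - 27991) = sqrt((1/2)*(-270) - 27991) = sqrt(-135 - 27991) = sqrt(-28126) = 7*I*sqrt(574)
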